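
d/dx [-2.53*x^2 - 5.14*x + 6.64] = -5.06*x - 5.14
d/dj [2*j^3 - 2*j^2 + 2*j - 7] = 6*j^2 - 4*j + 2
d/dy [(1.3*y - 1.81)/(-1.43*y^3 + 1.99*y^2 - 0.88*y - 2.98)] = (3.718*y^3 - 10.3519*y^2 + 7.2038*y - 5.4668)/(2.0449*y^6 - 5.6914*y^5 + 6.4769*y^4 + 5.0204*y^3 - 11.086*y^2 + 5.2448*y + 8.8804)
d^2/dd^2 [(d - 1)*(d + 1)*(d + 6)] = 6*d + 12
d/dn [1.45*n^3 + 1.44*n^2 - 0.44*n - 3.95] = 4.35*n^2 + 2.88*n - 0.44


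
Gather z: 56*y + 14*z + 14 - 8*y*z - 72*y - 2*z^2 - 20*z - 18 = -16*y - 2*z^2 + z*(-8*y - 6) - 4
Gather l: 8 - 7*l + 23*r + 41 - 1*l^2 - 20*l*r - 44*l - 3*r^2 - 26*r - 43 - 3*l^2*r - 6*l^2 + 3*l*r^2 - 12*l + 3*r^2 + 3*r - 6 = l^2*(-3*r - 7) + l*(3*r^2 - 20*r - 63)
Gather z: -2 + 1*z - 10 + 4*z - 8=5*z - 20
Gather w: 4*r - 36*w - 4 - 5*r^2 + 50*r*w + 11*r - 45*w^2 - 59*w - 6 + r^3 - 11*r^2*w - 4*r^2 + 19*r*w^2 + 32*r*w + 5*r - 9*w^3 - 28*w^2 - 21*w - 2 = r^3 - 9*r^2 + 20*r - 9*w^3 + w^2*(19*r - 73) + w*(-11*r^2 + 82*r - 116) - 12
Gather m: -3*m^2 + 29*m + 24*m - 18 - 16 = -3*m^2 + 53*m - 34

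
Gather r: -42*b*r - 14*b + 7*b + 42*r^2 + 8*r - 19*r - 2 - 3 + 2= -7*b + 42*r^2 + r*(-42*b - 11) - 3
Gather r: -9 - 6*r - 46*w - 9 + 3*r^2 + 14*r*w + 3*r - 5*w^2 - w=3*r^2 + r*(14*w - 3) - 5*w^2 - 47*w - 18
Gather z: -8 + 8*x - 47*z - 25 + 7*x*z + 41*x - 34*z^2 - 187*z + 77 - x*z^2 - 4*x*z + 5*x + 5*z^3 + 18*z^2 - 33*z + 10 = 54*x + 5*z^3 + z^2*(-x - 16) + z*(3*x - 267) + 54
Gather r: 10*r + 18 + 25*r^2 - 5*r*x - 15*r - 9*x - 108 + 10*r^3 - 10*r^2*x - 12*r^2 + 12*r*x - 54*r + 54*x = 10*r^3 + r^2*(13 - 10*x) + r*(7*x - 59) + 45*x - 90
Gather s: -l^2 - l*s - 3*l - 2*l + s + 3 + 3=-l^2 - 5*l + s*(1 - l) + 6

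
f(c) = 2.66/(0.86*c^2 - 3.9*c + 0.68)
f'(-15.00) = 0.00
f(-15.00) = 0.01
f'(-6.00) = 0.01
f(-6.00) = 0.05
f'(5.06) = -1.45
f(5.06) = 0.90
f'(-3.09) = 0.06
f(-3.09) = 0.13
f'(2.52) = -0.09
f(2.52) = -0.72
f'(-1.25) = 0.34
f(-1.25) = 0.39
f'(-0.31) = 3.03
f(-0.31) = 1.35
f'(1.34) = 0.47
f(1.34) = -0.89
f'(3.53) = -1.03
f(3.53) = -1.12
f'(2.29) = -0.01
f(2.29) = -0.71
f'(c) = 2.66*(3.9 - 1.72*c)/(0.86*c^2 - 3.9*c + 0.68)^2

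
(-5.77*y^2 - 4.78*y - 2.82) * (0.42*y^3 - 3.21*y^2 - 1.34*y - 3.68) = -2.4234*y^5 + 16.5141*y^4 + 21.8912*y^3 + 36.691*y^2 + 21.3692*y + 10.3776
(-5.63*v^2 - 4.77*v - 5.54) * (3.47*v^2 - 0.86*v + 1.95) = -19.5361*v^4 - 11.7101*v^3 - 26.1001*v^2 - 4.5371*v - 10.803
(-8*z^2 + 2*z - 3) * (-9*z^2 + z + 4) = 72*z^4 - 26*z^3 - 3*z^2 + 5*z - 12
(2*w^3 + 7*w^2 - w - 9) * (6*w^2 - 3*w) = 12*w^5 + 36*w^4 - 27*w^3 - 51*w^2 + 27*w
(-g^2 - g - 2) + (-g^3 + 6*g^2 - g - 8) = -g^3 + 5*g^2 - 2*g - 10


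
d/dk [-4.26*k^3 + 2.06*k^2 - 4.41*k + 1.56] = -12.78*k^2 + 4.12*k - 4.41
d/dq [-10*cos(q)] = 10*sin(q)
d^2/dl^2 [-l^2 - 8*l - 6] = -2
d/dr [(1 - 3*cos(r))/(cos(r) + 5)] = 16*sin(r)/(cos(r) + 5)^2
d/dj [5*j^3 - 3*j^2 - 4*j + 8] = 15*j^2 - 6*j - 4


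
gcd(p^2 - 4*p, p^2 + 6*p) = p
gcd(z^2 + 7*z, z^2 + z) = z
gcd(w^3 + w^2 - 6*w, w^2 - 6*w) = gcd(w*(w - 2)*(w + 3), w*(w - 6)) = w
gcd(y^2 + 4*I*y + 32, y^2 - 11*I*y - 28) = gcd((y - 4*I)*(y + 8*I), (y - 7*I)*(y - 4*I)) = y - 4*I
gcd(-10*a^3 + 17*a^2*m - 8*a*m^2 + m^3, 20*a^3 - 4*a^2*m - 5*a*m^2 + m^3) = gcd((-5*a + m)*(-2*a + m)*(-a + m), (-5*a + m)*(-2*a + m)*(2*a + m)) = 10*a^2 - 7*a*m + m^2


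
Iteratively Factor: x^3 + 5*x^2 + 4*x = (x)*(x^2 + 5*x + 4) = x*(x + 1)*(x + 4)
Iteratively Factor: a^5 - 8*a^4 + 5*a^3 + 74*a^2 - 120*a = (a)*(a^4 - 8*a^3 + 5*a^2 + 74*a - 120) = a*(a - 2)*(a^3 - 6*a^2 - 7*a + 60) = a*(a - 2)*(a + 3)*(a^2 - 9*a + 20) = a*(a - 5)*(a - 2)*(a + 3)*(a - 4)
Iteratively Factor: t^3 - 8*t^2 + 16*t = (t)*(t^2 - 8*t + 16) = t*(t - 4)*(t - 4)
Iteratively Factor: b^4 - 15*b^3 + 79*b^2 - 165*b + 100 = (b - 1)*(b^3 - 14*b^2 + 65*b - 100) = (b - 4)*(b - 1)*(b^2 - 10*b + 25) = (b - 5)*(b - 4)*(b - 1)*(b - 5)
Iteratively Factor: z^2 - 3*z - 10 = (z - 5)*(z + 2)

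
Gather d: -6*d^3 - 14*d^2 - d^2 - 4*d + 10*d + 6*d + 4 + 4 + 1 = -6*d^3 - 15*d^2 + 12*d + 9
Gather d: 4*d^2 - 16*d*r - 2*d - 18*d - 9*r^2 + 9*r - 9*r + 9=4*d^2 + d*(-16*r - 20) - 9*r^2 + 9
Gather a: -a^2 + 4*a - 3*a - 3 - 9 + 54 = -a^2 + a + 42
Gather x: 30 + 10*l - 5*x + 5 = 10*l - 5*x + 35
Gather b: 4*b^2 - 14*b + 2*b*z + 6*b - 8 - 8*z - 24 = 4*b^2 + b*(2*z - 8) - 8*z - 32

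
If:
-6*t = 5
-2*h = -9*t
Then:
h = -15/4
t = -5/6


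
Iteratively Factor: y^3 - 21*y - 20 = (y + 1)*(y^2 - y - 20) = (y - 5)*(y + 1)*(y + 4)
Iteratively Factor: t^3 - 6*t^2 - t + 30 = (t + 2)*(t^2 - 8*t + 15) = (t - 3)*(t + 2)*(t - 5)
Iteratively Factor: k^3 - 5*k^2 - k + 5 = (k - 1)*(k^2 - 4*k - 5) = (k - 5)*(k - 1)*(k + 1)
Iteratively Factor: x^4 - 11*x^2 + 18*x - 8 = (x + 4)*(x^3 - 4*x^2 + 5*x - 2) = (x - 1)*(x + 4)*(x^2 - 3*x + 2) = (x - 1)^2*(x + 4)*(x - 2)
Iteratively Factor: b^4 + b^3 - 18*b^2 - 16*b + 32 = (b + 4)*(b^3 - 3*b^2 - 6*b + 8) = (b + 2)*(b + 4)*(b^2 - 5*b + 4) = (b - 4)*(b + 2)*(b + 4)*(b - 1)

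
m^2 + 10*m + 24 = (m + 4)*(m + 6)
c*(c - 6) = c^2 - 6*c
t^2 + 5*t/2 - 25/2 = (t - 5/2)*(t + 5)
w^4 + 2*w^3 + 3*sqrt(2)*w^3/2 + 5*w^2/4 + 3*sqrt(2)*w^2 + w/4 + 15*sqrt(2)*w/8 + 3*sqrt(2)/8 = (w + 1/2)^2*(w + 1)*(w + 3*sqrt(2)/2)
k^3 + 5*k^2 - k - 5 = (k - 1)*(k + 1)*(k + 5)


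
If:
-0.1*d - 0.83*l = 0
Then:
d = -8.3*l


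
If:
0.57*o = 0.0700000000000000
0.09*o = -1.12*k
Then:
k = -0.01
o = 0.12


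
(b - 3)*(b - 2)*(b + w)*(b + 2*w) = b^4 + 3*b^3*w - 5*b^3 + 2*b^2*w^2 - 15*b^2*w + 6*b^2 - 10*b*w^2 + 18*b*w + 12*w^2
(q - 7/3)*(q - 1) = q^2 - 10*q/3 + 7/3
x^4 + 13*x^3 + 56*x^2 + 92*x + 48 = (x + 1)*(x + 2)*(x + 4)*(x + 6)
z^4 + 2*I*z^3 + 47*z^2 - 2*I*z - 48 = (z - 1)*(z + 1)*(z - 6*I)*(z + 8*I)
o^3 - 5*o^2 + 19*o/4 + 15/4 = (o - 3)*(o - 5/2)*(o + 1/2)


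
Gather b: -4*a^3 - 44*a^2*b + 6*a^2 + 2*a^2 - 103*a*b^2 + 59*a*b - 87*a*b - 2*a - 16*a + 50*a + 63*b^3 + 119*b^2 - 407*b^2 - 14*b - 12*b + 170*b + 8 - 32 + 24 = -4*a^3 + 8*a^2 + 32*a + 63*b^3 + b^2*(-103*a - 288) + b*(-44*a^2 - 28*a + 144)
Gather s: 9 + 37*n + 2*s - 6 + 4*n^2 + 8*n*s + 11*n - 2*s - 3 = 4*n^2 + 8*n*s + 48*n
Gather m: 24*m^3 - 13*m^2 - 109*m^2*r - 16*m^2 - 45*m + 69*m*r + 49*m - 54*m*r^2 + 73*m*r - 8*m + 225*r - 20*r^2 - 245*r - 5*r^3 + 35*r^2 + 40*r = 24*m^3 + m^2*(-109*r - 29) + m*(-54*r^2 + 142*r - 4) - 5*r^3 + 15*r^2 + 20*r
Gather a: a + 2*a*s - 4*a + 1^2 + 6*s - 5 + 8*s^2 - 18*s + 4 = a*(2*s - 3) + 8*s^2 - 12*s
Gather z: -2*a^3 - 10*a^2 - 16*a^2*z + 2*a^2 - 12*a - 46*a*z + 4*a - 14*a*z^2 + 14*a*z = -2*a^3 - 8*a^2 - 14*a*z^2 - 8*a + z*(-16*a^2 - 32*a)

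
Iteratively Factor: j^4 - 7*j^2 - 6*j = (j + 2)*(j^3 - 2*j^2 - 3*j) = j*(j + 2)*(j^2 - 2*j - 3) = j*(j + 1)*(j + 2)*(j - 3)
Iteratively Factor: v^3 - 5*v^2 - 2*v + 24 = (v + 2)*(v^2 - 7*v + 12) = (v - 4)*(v + 2)*(v - 3)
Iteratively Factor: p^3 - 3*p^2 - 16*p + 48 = (p + 4)*(p^2 - 7*p + 12) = (p - 4)*(p + 4)*(p - 3)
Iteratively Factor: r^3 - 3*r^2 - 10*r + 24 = (r - 2)*(r^2 - r - 12) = (r - 4)*(r - 2)*(r + 3)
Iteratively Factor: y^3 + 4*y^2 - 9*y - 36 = (y + 4)*(y^2 - 9) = (y + 3)*(y + 4)*(y - 3)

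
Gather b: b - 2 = b - 2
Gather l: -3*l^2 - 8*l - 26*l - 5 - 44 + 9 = -3*l^2 - 34*l - 40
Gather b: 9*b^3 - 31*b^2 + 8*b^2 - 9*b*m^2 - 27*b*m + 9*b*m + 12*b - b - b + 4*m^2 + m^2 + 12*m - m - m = 9*b^3 - 23*b^2 + b*(-9*m^2 - 18*m + 10) + 5*m^2 + 10*m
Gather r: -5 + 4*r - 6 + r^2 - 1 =r^2 + 4*r - 12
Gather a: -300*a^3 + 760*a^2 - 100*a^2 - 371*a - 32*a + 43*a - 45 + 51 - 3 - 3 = -300*a^3 + 660*a^2 - 360*a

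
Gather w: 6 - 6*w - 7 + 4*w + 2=1 - 2*w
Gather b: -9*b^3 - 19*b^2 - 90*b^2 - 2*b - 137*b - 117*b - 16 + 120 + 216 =-9*b^3 - 109*b^2 - 256*b + 320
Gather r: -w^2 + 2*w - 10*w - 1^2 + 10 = -w^2 - 8*w + 9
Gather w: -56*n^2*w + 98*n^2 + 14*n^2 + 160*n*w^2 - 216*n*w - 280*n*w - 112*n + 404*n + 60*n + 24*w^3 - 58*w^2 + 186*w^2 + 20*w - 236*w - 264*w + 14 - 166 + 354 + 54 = 112*n^2 + 352*n + 24*w^3 + w^2*(160*n + 128) + w*(-56*n^2 - 496*n - 480) + 256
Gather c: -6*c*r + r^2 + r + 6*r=-6*c*r + r^2 + 7*r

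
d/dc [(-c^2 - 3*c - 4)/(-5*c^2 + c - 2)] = 2*(-8*c^2 - 18*c + 5)/(25*c^4 - 10*c^3 + 21*c^2 - 4*c + 4)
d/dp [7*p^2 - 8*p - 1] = 14*p - 8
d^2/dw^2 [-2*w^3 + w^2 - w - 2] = 2 - 12*w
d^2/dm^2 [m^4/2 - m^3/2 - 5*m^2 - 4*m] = 6*m^2 - 3*m - 10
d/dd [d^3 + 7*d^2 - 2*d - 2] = 3*d^2 + 14*d - 2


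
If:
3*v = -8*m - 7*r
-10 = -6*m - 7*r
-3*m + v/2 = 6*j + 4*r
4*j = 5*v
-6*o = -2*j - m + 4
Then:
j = -275/214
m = -370/107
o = -1073/642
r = 470/107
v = -110/107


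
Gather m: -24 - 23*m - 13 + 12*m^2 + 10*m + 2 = 12*m^2 - 13*m - 35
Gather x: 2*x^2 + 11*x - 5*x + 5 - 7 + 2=2*x^2 + 6*x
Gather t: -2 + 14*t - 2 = 14*t - 4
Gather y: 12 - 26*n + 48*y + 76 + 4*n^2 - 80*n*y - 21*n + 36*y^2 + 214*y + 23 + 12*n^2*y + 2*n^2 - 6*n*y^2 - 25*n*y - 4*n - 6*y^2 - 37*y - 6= 6*n^2 - 51*n + y^2*(30 - 6*n) + y*(12*n^2 - 105*n + 225) + 105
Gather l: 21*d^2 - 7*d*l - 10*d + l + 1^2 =21*d^2 - 10*d + l*(1 - 7*d) + 1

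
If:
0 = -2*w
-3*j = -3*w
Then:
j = 0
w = 0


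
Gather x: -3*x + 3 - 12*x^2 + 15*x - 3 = -12*x^2 + 12*x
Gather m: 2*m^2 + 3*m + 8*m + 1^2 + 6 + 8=2*m^2 + 11*m + 15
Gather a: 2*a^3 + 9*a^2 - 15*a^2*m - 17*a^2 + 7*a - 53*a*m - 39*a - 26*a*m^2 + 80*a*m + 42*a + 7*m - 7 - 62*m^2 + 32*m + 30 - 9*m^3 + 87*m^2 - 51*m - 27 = 2*a^3 + a^2*(-15*m - 8) + a*(-26*m^2 + 27*m + 10) - 9*m^3 + 25*m^2 - 12*m - 4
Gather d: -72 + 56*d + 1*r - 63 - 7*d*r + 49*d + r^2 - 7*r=d*(105 - 7*r) + r^2 - 6*r - 135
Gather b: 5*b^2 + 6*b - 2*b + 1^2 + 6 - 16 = 5*b^2 + 4*b - 9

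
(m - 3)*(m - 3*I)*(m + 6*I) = m^3 - 3*m^2 + 3*I*m^2 + 18*m - 9*I*m - 54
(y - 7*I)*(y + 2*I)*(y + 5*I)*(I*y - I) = I*y^4 - I*y^3 + 39*I*y^2 - 70*y - 39*I*y + 70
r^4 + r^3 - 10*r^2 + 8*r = r*(r - 2)*(r - 1)*(r + 4)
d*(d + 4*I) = d^2 + 4*I*d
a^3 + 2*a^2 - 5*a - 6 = (a - 2)*(a + 1)*(a + 3)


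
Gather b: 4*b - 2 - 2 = 4*b - 4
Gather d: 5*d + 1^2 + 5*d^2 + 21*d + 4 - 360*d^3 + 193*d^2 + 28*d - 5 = -360*d^3 + 198*d^2 + 54*d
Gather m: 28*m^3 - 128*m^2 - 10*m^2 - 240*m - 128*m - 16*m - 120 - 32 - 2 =28*m^3 - 138*m^2 - 384*m - 154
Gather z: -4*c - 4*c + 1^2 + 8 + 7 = 16 - 8*c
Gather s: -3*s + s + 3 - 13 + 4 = -2*s - 6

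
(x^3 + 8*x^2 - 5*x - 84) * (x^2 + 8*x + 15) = x^5 + 16*x^4 + 74*x^3 - 4*x^2 - 747*x - 1260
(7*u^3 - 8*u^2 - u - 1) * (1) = 7*u^3 - 8*u^2 - u - 1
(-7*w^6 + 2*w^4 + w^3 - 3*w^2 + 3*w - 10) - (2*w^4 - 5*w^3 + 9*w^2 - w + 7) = -7*w^6 + 6*w^3 - 12*w^2 + 4*w - 17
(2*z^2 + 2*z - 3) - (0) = 2*z^2 + 2*z - 3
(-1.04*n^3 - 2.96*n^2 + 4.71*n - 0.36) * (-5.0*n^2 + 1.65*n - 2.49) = 5.2*n^5 + 13.084*n^4 - 25.8444*n^3 + 16.9419*n^2 - 12.3219*n + 0.8964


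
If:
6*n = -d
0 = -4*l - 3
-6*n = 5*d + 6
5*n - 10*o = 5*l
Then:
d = -3/2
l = -3/4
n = 1/4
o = 1/2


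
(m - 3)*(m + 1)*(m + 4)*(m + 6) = m^4 + 8*m^3 + m^2 - 78*m - 72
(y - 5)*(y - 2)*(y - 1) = y^3 - 8*y^2 + 17*y - 10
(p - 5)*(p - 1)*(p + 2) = p^3 - 4*p^2 - 7*p + 10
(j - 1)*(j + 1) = j^2 - 1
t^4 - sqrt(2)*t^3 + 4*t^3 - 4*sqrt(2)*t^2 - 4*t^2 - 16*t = t*(t + 4)*(t - 2*sqrt(2))*(t + sqrt(2))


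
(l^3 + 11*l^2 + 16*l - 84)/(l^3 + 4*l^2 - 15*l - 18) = (l^2 + 5*l - 14)/(l^2 - 2*l - 3)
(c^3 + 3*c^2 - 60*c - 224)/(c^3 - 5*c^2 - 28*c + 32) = (c + 7)/(c - 1)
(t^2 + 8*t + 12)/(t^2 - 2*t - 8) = (t + 6)/(t - 4)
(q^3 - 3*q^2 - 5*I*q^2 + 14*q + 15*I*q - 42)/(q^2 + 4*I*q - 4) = (q^2 - q*(3 + 7*I) + 21*I)/(q + 2*I)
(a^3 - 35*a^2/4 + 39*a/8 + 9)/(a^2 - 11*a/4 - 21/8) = (2*a^2 - 19*a + 24)/(2*a - 7)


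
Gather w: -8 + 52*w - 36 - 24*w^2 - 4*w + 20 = -24*w^2 + 48*w - 24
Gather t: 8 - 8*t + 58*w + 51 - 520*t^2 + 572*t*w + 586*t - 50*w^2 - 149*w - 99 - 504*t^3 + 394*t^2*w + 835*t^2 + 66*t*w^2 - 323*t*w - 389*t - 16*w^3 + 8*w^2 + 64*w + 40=-504*t^3 + t^2*(394*w + 315) + t*(66*w^2 + 249*w + 189) - 16*w^3 - 42*w^2 - 27*w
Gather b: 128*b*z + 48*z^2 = 128*b*z + 48*z^2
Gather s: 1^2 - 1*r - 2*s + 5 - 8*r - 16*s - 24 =-9*r - 18*s - 18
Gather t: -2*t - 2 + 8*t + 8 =6*t + 6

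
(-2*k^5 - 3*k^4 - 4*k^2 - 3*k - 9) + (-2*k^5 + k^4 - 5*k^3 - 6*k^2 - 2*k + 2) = -4*k^5 - 2*k^4 - 5*k^3 - 10*k^2 - 5*k - 7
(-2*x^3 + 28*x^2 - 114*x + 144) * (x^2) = -2*x^5 + 28*x^4 - 114*x^3 + 144*x^2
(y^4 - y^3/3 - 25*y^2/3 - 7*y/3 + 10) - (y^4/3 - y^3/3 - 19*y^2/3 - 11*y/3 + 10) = 2*y^4/3 - 2*y^2 + 4*y/3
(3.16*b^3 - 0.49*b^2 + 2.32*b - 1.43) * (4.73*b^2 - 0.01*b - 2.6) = 14.9468*b^5 - 2.3493*b^4 + 2.7625*b^3 - 5.5131*b^2 - 6.0177*b + 3.718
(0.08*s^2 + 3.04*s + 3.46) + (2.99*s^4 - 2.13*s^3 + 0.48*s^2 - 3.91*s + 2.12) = 2.99*s^4 - 2.13*s^3 + 0.56*s^2 - 0.87*s + 5.58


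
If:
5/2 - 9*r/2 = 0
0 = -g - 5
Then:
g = -5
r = 5/9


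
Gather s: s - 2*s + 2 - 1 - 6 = -s - 5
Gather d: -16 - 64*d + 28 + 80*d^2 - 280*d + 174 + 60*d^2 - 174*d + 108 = 140*d^2 - 518*d + 294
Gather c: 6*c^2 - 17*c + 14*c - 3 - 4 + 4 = 6*c^2 - 3*c - 3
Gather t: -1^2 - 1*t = -t - 1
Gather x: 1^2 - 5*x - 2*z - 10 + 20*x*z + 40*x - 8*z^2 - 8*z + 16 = x*(20*z + 35) - 8*z^2 - 10*z + 7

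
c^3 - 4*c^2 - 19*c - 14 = (c - 7)*(c + 1)*(c + 2)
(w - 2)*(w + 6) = w^2 + 4*w - 12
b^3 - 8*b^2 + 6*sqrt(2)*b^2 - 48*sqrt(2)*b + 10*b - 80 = (b - 8)*(b + sqrt(2))*(b + 5*sqrt(2))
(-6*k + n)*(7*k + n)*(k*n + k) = -42*k^3*n - 42*k^3 + k^2*n^2 + k^2*n + k*n^3 + k*n^2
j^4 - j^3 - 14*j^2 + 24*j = j*(j - 3)*(j - 2)*(j + 4)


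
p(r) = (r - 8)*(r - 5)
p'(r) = 2*r - 13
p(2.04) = 17.64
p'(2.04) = -8.92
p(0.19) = 37.57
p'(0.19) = -12.62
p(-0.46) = 46.19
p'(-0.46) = -13.92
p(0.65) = 31.97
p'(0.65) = -11.70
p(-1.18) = 56.73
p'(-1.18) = -15.36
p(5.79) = -1.75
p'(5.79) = -1.42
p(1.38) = 23.96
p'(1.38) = -10.24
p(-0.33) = 44.40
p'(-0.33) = -13.66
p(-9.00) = 238.00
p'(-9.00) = -31.00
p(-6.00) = 154.00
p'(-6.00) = -25.00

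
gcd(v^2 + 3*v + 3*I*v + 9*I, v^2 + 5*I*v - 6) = v + 3*I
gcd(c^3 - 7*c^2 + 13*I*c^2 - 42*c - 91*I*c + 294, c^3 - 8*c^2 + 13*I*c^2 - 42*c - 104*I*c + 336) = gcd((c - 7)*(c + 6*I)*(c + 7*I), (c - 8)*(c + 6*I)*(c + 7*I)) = c^2 + 13*I*c - 42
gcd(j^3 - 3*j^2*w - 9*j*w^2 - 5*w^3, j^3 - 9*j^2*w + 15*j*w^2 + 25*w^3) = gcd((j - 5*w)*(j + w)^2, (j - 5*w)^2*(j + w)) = -j^2 + 4*j*w + 5*w^2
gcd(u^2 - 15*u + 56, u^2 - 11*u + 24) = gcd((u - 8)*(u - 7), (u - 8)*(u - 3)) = u - 8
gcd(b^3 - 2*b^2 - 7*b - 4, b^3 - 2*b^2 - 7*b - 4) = b^3 - 2*b^2 - 7*b - 4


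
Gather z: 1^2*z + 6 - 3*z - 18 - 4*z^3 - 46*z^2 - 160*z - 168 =-4*z^3 - 46*z^2 - 162*z - 180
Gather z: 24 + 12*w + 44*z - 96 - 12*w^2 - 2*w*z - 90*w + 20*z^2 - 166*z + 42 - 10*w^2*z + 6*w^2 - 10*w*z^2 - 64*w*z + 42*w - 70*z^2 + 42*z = -6*w^2 - 36*w + z^2*(-10*w - 50) + z*(-10*w^2 - 66*w - 80) - 30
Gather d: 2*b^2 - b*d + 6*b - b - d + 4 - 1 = 2*b^2 + 5*b + d*(-b - 1) + 3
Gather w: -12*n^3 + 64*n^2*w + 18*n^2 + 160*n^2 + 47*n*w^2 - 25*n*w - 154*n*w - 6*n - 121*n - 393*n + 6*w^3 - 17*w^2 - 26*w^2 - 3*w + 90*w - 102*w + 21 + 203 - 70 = -12*n^3 + 178*n^2 - 520*n + 6*w^3 + w^2*(47*n - 43) + w*(64*n^2 - 179*n - 15) + 154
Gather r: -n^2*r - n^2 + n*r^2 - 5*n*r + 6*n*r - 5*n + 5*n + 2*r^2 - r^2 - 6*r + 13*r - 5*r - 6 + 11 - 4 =-n^2 + r^2*(n + 1) + r*(-n^2 + n + 2) + 1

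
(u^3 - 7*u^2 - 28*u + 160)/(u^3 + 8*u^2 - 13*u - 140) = (u - 8)/(u + 7)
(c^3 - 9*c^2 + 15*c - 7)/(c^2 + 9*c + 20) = (c^3 - 9*c^2 + 15*c - 7)/(c^2 + 9*c + 20)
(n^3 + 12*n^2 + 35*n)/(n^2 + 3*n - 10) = n*(n + 7)/(n - 2)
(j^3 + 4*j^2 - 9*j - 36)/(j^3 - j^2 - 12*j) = (j^2 + j - 12)/(j*(j - 4))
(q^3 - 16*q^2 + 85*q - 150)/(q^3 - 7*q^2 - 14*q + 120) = (q - 5)/(q + 4)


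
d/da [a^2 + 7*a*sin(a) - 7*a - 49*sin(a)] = 7*a*cos(a) + 2*a + 7*sin(a) - 49*cos(a) - 7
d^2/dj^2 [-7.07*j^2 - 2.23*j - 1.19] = -14.1400000000000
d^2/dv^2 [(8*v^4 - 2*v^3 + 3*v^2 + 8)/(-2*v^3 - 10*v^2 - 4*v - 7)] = 2*(-788*v^6 - 672*v^5 - 2352*v^4 - 2766*v^3 - 4146*v^2 - 330*v + 285)/(8*v^9 + 120*v^8 + 648*v^7 + 1564*v^6 + 2136*v^5 + 2916*v^4 + 2038*v^3 + 1806*v^2 + 588*v + 343)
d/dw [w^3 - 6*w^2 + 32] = 3*w*(w - 4)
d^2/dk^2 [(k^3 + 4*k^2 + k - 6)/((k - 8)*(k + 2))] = 154/(k^3 - 24*k^2 + 192*k - 512)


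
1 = 1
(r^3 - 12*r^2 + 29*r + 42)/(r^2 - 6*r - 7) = r - 6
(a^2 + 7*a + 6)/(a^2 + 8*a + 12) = (a + 1)/(a + 2)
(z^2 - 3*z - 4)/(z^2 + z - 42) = (z^2 - 3*z - 4)/(z^2 + z - 42)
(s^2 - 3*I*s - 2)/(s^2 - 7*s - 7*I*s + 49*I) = (s^2 - 3*I*s - 2)/(s^2 - 7*s - 7*I*s + 49*I)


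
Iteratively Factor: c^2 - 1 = (c + 1)*(c - 1)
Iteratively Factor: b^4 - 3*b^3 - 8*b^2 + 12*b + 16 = (b - 4)*(b^3 + b^2 - 4*b - 4) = (b - 4)*(b + 1)*(b^2 - 4) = (b - 4)*(b + 1)*(b + 2)*(b - 2)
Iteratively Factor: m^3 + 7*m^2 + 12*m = (m)*(m^2 + 7*m + 12) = m*(m + 3)*(m + 4)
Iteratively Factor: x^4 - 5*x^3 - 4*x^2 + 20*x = (x - 5)*(x^3 - 4*x) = (x - 5)*(x - 2)*(x^2 + 2*x) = x*(x - 5)*(x - 2)*(x + 2)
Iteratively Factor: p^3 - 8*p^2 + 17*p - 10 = (p - 1)*(p^2 - 7*p + 10) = (p - 2)*(p - 1)*(p - 5)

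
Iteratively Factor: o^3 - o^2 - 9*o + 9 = (o - 1)*(o^2 - 9) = (o - 3)*(o - 1)*(o + 3)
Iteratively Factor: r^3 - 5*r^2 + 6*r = (r - 2)*(r^2 - 3*r) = (r - 3)*(r - 2)*(r)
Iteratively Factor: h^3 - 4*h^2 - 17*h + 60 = (h - 3)*(h^2 - h - 20) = (h - 3)*(h + 4)*(h - 5)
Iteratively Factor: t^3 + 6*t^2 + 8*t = (t + 2)*(t^2 + 4*t) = (t + 2)*(t + 4)*(t)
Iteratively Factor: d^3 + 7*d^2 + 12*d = (d + 3)*(d^2 + 4*d) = d*(d + 3)*(d + 4)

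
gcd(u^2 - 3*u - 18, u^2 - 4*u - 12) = u - 6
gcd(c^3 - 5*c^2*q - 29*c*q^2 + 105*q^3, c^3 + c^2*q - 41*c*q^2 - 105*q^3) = -c^2 + 2*c*q + 35*q^2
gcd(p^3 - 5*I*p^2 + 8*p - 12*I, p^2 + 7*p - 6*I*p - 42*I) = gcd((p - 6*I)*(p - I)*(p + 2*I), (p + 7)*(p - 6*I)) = p - 6*I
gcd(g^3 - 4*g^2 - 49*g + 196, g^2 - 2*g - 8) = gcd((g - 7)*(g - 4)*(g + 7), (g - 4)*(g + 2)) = g - 4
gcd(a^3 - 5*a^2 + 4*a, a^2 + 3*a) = a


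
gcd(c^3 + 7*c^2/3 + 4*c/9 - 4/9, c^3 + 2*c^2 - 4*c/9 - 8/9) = c^2 + 8*c/3 + 4/3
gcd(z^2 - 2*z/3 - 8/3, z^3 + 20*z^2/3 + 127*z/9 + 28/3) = z + 4/3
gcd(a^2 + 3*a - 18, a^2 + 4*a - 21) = a - 3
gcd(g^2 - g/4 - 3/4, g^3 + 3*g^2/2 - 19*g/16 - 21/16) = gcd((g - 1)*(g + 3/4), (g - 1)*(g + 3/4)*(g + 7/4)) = g^2 - g/4 - 3/4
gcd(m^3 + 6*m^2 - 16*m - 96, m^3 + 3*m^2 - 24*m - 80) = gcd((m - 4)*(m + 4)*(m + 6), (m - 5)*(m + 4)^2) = m + 4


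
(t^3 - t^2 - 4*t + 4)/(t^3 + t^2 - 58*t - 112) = (t^2 - 3*t + 2)/(t^2 - t - 56)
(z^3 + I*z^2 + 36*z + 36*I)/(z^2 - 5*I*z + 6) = z + 6*I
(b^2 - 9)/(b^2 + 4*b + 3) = (b - 3)/(b + 1)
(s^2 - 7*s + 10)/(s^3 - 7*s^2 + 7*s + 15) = (s - 2)/(s^2 - 2*s - 3)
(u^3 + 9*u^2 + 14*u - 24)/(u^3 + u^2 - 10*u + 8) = (u + 6)/(u - 2)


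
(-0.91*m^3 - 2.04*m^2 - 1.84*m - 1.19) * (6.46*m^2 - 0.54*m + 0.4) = -5.8786*m^5 - 12.687*m^4 - 11.1488*m^3 - 7.5098*m^2 - 0.0934*m - 0.476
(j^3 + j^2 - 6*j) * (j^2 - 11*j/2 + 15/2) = j^5 - 9*j^4/2 - 4*j^3 + 81*j^2/2 - 45*j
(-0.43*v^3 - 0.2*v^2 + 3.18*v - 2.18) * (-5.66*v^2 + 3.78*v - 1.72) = 2.4338*v^5 - 0.4934*v^4 - 18.0152*v^3 + 24.7032*v^2 - 13.71*v + 3.7496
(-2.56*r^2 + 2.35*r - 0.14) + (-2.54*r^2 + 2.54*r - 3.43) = -5.1*r^2 + 4.89*r - 3.57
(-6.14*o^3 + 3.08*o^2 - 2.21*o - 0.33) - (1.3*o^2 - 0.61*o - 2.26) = -6.14*o^3 + 1.78*o^2 - 1.6*o + 1.93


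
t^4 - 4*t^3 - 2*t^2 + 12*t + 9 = (t - 3)^2*(t + 1)^2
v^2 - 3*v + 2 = (v - 2)*(v - 1)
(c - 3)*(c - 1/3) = c^2 - 10*c/3 + 1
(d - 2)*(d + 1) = d^2 - d - 2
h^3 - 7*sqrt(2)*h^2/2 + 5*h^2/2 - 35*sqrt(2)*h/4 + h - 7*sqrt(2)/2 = (h + 1/2)*(h + 2)*(h - 7*sqrt(2)/2)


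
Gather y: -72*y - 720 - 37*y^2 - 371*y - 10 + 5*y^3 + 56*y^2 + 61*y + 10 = 5*y^3 + 19*y^2 - 382*y - 720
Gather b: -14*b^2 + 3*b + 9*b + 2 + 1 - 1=-14*b^2 + 12*b + 2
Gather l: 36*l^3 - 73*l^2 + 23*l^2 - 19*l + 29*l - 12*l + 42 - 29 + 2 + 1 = 36*l^3 - 50*l^2 - 2*l + 16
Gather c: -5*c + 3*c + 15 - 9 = 6 - 2*c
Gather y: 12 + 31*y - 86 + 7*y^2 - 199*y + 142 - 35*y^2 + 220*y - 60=-28*y^2 + 52*y + 8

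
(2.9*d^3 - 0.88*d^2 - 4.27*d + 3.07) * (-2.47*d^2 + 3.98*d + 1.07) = -7.163*d^5 + 13.7156*d^4 + 10.1475*d^3 - 25.5191*d^2 + 7.6497*d + 3.2849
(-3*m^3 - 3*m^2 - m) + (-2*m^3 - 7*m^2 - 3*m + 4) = -5*m^3 - 10*m^2 - 4*m + 4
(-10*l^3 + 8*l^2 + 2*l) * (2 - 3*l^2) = 30*l^5 - 24*l^4 - 26*l^3 + 16*l^2 + 4*l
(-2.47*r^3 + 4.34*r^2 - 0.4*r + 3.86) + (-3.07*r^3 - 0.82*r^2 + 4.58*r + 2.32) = -5.54*r^3 + 3.52*r^2 + 4.18*r + 6.18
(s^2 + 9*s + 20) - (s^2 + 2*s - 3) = 7*s + 23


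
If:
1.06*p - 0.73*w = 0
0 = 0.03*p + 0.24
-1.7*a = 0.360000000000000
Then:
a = -0.21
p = -8.00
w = -11.62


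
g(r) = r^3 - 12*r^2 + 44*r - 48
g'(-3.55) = 167.01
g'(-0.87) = 67.15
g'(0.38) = 35.31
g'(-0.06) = 45.45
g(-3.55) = -400.17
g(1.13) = -12.16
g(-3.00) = -315.00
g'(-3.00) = 143.00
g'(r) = 3*r^2 - 24*r + 44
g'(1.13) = 20.71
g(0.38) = -32.96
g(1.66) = -3.45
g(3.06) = 2.93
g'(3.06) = -1.35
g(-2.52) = -251.09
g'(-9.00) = 503.00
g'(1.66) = 12.43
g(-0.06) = -50.68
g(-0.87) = -96.02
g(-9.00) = -2145.00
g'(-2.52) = 123.53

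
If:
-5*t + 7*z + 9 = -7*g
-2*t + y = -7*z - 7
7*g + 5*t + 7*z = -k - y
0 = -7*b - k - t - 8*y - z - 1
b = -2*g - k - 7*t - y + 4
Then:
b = 299*z/56 + 43/14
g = 29*z/56 + 17/14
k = -37*z/2 - 26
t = 17*z/8 + 7/2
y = -11*z/4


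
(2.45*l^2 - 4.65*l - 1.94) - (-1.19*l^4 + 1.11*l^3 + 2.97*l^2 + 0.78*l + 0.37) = 1.19*l^4 - 1.11*l^3 - 0.52*l^2 - 5.43*l - 2.31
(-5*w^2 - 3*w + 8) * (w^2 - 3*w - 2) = -5*w^4 + 12*w^3 + 27*w^2 - 18*w - 16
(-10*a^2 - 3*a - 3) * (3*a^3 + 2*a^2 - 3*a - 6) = -30*a^5 - 29*a^4 + 15*a^3 + 63*a^2 + 27*a + 18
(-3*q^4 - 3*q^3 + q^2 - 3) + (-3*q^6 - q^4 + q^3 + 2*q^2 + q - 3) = -3*q^6 - 4*q^4 - 2*q^3 + 3*q^2 + q - 6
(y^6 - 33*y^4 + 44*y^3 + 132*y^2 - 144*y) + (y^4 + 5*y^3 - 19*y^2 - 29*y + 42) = y^6 - 32*y^4 + 49*y^3 + 113*y^2 - 173*y + 42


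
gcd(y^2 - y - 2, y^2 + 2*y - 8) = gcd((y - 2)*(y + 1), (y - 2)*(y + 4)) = y - 2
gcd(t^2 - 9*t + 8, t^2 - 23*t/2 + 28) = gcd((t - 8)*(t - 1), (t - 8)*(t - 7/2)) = t - 8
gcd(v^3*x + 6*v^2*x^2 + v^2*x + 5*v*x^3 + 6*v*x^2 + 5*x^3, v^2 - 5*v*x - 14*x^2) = 1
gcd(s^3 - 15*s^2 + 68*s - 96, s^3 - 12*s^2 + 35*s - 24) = s^2 - 11*s + 24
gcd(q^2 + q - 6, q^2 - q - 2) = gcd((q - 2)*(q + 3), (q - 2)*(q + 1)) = q - 2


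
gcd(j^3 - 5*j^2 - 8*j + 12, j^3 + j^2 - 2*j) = j^2 + j - 2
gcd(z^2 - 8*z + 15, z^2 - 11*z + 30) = z - 5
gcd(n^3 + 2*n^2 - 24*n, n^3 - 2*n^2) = n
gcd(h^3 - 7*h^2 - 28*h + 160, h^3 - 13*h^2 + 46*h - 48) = h - 8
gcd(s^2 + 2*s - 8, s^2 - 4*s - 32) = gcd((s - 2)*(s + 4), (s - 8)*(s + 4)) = s + 4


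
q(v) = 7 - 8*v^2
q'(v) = -16*v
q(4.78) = -175.79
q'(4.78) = -76.48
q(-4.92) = -186.65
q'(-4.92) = 78.72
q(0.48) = 5.16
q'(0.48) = -7.68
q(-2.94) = -62.15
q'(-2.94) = 47.04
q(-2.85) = -57.98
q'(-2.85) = 45.60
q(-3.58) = -95.53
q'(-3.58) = 57.28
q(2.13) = -29.30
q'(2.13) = -34.08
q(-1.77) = -18.06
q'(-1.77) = 28.32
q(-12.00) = -1145.00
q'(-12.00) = 192.00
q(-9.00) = -641.00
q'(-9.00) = 144.00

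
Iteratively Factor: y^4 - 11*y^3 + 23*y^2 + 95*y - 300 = (y - 5)*(y^3 - 6*y^2 - 7*y + 60) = (y - 5)*(y - 4)*(y^2 - 2*y - 15) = (y - 5)*(y - 4)*(y + 3)*(y - 5)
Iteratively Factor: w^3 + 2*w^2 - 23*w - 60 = (w + 3)*(w^2 - w - 20) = (w + 3)*(w + 4)*(w - 5)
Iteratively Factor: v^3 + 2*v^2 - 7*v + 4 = (v - 1)*(v^2 + 3*v - 4) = (v - 1)*(v + 4)*(v - 1)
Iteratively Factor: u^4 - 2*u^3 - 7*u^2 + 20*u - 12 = (u + 3)*(u^3 - 5*u^2 + 8*u - 4) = (u - 1)*(u + 3)*(u^2 - 4*u + 4) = (u - 2)*(u - 1)*(u + 3)*(u - 2)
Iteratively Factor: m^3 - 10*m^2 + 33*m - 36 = (m - 3)*(m^2 - 7*m + 12) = (m - 4)*(m - 3)*(m - 3)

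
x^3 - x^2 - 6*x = x*(x - 3)*(x + 2)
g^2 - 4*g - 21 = (g - 7)*(g + 3)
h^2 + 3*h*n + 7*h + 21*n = (h + 7)*(h + 3*n)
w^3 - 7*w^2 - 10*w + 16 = (w - 8)*(w - 1)*(w + 2)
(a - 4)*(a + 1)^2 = a^3 - 2*a^2 - 7*a - 4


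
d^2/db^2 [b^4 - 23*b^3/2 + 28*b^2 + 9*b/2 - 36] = 12*b^2 - 69*b + 56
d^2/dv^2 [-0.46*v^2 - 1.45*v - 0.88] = -0.920000000000000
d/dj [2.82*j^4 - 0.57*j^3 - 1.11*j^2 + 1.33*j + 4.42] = 11.28*j^3 - 1.71*j^2 - 2.22*j + 1.33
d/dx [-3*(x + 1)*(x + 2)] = -6*x - 9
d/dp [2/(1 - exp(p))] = 1/(2*sinh(p/2)^2)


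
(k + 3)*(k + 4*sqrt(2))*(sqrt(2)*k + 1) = sqrt(2)*k^3 + 3*sqrt(2)*k^2 + 9*k^2 + 4*sqrt(2)*k + 27*k + 12*sqrt(2)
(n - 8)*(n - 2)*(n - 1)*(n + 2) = n^4 - 9*n^3 + 4*n^2 + 36*n - 32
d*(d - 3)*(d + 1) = d^3 - 2*d^2 - 3*d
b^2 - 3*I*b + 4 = (b - 4*I)*(b + I)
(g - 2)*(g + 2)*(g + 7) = g^3 + 7*g^2 - 4*g - 28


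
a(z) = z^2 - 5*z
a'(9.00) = 13.00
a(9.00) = 36.00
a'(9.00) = 13.00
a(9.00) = 36.00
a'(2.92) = 0.84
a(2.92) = -6.07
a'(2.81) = 0.62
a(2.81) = -6.15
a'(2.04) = -0.92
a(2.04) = -6.04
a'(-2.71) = -10.42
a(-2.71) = 20.89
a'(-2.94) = -10.88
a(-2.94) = 23.34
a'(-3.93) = -12.86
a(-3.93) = 35.09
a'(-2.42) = -9.84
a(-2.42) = 17.96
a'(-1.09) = -7.18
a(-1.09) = 6.64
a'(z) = 2*z - 5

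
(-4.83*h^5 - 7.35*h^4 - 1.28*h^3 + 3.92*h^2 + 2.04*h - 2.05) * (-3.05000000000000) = 14.7315*h^5 + 22.4175*h^4 + 3.904*h^3 - 11.956*h^2 - 6.222*h + 6.2525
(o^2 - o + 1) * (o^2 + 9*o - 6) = o^4 + 8*o^3 - 14*o^2 + 15*o - 6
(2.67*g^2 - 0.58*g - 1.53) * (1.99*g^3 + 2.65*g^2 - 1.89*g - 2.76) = 5.3133*g^5 + 5.9213*g^4 - 9.628*g^3 - 10.3275*g^2 + 4.4925*g + 4.2228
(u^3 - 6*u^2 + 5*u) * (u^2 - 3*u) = u^5 - 9*u^4 + 23*u^3 - 15*u^2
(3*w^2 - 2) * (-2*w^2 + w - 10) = -6*w^4 + 3*w^3 - 26*w^2 - 2*w + 20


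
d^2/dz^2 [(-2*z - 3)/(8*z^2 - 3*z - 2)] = 2*((2*z + 3)*(16*z - 3)^2 + 6*(8*z + 3)*(-8*z^2 + 3*z + 2))/(-8*z^2 + 3*z + 2)^3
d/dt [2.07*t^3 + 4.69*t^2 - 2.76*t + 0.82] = 6.21*t^2 + 9.38*t - 2.76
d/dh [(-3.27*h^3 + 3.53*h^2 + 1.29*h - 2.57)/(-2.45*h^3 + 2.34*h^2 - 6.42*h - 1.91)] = (0.996699999999997*h^4 + 48.3078*h^3 - 25.8336*h^2 - 1.457*h - 18.9633)/(6.0025*h^6 - 11.466*h^5 + 36.9336*h^4 - 20.6866*h^3 + 32.2776*h^2 + 24.5244*h + 3.6481)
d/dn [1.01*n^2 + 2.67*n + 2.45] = 2.02*n + 2.67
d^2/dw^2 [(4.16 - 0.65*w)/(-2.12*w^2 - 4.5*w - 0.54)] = ((11.7884 - 8.268*w)*(2.12*w^2 + 4.5*w + 0.54) + (0.65*w - 4.16)*(4.24*w + 4.5)*(8.48*w + 9.0))/(2.12*w^2 + 4.5*w + 0.54)^3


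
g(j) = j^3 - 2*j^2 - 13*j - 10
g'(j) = 3*j^2 - 4*j - 13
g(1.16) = -26.21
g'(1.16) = -13.60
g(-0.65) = -2.67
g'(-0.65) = -9.13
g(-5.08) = -126.67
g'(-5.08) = 84.74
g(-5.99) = -218.81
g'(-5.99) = 118.60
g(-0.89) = -0.72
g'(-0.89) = -7.06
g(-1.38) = 1.50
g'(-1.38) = -1.77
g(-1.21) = 1.03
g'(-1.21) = -3.77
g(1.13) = -25.80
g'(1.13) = -13.69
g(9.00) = 440.00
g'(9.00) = 194.00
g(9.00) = 440.00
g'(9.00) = 194.00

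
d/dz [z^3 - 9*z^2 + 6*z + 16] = 3*z^2 - 18*z + 6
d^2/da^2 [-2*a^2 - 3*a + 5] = -4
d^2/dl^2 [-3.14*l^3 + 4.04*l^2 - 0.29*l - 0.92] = 8.08 - 18.84*l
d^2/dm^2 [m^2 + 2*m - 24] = 2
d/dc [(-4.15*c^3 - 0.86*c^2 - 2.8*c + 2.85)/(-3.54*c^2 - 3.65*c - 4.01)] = (14.691*c^4 + 30.295*c^3 + 43.1515*c^2 + 27.0752*c + 21.6305)/(12.5316*c^4 + 25.842*c^3 + 41.7133*c^2 + 29.273*c + 16.0801)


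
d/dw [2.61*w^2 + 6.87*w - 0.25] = 5.22*w + 6.87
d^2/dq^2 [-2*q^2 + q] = -4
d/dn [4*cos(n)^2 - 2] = -4*sin(2*n)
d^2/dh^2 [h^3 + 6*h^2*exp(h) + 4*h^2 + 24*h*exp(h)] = 6*h^2*exp(h) + 48*h*exp(h) + 6*h + 60*exp(h) + 8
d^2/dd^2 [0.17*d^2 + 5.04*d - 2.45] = 0.340000000000000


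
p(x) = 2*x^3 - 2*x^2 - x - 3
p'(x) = 6*x^2 - 4*x - 1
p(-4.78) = -262.35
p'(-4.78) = 155.21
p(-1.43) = -11.51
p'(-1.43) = 16.99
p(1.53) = -2.05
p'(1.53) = 6.93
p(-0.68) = -3.87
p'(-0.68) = 4.49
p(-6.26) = -565.74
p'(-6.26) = 259.17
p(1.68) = -0.84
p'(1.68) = 9.21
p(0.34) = -3.49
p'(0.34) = -1.67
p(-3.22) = -87.29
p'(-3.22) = 74.09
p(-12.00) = -3735.00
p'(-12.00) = 911.00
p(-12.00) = -3735.00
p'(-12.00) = 911.00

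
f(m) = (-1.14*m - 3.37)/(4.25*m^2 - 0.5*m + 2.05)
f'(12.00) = 0.00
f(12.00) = -0.03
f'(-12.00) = 0.00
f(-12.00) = 0.02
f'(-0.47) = -1.58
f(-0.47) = -0.88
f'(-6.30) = 0.00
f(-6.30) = 0.02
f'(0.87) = 1.05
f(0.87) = -0.90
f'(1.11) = 0.74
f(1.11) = -0.69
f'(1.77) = 0.30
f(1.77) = -0.37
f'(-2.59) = -0.05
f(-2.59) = -0.01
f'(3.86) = 0.04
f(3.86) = -0.12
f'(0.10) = -0.27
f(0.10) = -1.71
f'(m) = (0.5 - 8.5*m)*(-1.14*m - 3.37)/(4.25*m^2 - 0.5*m + 2.05)^2 - 1.14/(4.25*m^2 - 0.5*m + 2.05) = (4.845*m^2 + 28.645*m - 4.022)/(18.0625*m^4 - 4.25*m^3 + 17.675*m^2 - 2.05*m + 4.2025)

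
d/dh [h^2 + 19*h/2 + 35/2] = 2*h + 19/2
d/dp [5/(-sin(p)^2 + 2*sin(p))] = 10*(sin(p) - 1)*cos(p)/((sin(p) - 2)^2*sin(p)^2)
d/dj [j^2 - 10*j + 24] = 2*j - 10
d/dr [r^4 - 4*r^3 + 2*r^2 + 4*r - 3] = 4*r^3 - 12*r^2 + 4*r + 4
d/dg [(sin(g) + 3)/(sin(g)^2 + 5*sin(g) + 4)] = (-6*sin(g) + cos(g)^2 - 12)*cos(g)/(sin(g)^2 + 5*sin(g) + 4)^2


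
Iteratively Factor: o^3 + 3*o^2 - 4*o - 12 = (o + 2)*(o^2 + o - 6) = (o - 2)*(o + 2)*(o + 3)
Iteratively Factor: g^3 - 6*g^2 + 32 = (g + 2)*(g^2 - 8*g + 16) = (g - 4)*(g + 2)*(g - 4)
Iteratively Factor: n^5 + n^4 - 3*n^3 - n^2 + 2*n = (n - 1)*(n^4 + 2*n^3 - n^2 - 2*n) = (n - 1)*(n + 2)*(n^3 - n) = n*(n - 1)*(n + 2)*(n^2 - 1) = n*(n - 1)*(n + 1)*(n + 2)*(n - 1)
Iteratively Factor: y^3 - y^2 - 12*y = (y - 4)*(y^2 + 3*y) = (y - 4)*(y + 3)*(y)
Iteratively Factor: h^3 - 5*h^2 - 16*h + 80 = (h - 5)*(h^2 - 16) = (h - 5)*(h - 4)*(h + 4)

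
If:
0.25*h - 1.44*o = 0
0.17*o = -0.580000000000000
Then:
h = -19.65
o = -3.41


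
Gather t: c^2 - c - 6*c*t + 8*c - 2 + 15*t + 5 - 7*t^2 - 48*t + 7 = c^2 + 7*c - 7*t^2 + t*(-6*c - 33) + 10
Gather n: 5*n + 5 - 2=5*n + 3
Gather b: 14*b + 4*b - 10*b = 8*b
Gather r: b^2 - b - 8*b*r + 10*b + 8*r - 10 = b^2 + 9*b + r*(8 - 8*b) - 10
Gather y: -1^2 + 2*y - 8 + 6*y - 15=8*y - 24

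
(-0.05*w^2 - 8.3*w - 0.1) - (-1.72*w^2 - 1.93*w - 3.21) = 1.67*w^2 - 6.37*w + 3.11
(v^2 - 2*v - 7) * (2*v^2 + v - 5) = 2*v^4 - 3*v^3 - 21*v^2 + 3*v + 35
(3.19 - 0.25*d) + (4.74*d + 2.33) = 4.49*d + 5.52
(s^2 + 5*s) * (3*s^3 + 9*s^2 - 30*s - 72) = 3*s^5 + 24*s^4 + 15*s^3 - 222*s^2 - 360*s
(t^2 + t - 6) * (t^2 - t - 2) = t^4 - 9*t^2 + 4*t + 12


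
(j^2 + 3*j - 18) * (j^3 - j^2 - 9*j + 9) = j^5 + 2*j^4 - 30*j^3 + 189*j - 162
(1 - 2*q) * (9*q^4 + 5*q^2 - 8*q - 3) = -18*q^5 + 9*q^4 - 10*q^3 + 21*q^2 - 2*q - 3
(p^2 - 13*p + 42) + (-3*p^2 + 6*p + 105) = -2*p^2 - 7*p + 147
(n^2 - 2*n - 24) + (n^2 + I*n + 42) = 2*n^2 - 2*n + I*n + 18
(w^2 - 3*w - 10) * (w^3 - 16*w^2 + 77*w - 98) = w^5 - 19*w^4 + 115*w^3 - 169*w^2 - 476*w + 980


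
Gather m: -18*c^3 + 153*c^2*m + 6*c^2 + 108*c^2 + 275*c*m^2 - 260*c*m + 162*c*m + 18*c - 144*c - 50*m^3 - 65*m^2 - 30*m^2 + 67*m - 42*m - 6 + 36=-18*c^3 + 114*c^2 - 126*c - 50*m^3 + m^2*(275*c - 95) + m*(153*c^2 - 98*c + 25) + 30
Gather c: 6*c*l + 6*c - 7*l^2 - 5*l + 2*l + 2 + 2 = c*(6*l + 6) - 7*l^2 - 3*l + 4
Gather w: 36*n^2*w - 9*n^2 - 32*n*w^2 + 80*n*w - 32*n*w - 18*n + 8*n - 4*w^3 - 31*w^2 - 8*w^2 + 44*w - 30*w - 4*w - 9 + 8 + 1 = -9*n^2 - 10*n - 4*w^3 + w^2*(-32*n - 39) + w*(36*n^2 + 48*n + 10)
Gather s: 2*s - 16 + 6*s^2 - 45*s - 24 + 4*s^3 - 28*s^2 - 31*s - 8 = 4*s^3 - 22*s^2 - 74*s - 48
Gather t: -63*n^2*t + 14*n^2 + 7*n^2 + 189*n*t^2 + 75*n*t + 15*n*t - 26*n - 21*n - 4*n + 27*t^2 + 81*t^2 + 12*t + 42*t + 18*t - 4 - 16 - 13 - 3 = 21*n^2 - 51*n + t^2*(189*n + 108) + t*(-63*n^2 + 90*n + 72) - 36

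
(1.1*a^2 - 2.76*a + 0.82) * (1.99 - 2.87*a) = -3.157*a^3 + 10.1102*a^2 - 7.8458*a + 1.6318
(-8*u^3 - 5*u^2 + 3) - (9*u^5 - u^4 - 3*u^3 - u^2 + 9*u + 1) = -9*u^5 + u^4 - 5*u^3 - 4*u^2 - 9*u + 2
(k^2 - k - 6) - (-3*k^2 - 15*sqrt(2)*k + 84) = 4*k^2 - k + 15*sqrt(2)*k - 90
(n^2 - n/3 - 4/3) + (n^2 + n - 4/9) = 2*n^2 + 2*n/3 - 16/9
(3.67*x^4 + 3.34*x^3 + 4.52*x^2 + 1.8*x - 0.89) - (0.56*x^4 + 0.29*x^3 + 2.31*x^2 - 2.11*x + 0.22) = 3.11*x^4 + 3.05*x^3 + 2.21*x^2 + 3.91*x - 1.11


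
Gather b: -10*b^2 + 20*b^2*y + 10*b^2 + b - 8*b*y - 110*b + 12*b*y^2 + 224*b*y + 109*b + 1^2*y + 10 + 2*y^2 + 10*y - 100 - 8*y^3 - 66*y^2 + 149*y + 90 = 20*b^2*y + b*(12*y^2 + 216*y) - 8*y^3 - 64*y^2 + 160*y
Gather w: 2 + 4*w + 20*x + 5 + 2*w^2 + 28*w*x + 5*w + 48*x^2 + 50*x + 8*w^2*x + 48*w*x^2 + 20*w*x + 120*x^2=w^2*(8*x + 2) + w*(48*x^2 + 48*x + 9) + 168*x^2 + 70*x + 7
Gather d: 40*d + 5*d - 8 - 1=45*d - 9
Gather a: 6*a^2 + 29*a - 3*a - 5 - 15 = 6*a^2 + 26*a - 20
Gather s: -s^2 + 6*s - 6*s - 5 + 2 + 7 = 4 - s^2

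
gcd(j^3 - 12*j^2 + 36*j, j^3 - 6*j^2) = j^2 - 6*j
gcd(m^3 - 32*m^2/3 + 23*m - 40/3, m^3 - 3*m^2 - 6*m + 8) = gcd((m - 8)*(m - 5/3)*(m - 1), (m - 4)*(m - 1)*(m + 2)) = m - 1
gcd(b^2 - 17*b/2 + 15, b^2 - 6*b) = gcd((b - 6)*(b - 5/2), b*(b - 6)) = b - 6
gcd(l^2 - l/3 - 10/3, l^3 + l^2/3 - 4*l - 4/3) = l - 2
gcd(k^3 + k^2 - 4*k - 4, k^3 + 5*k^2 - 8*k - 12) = k^2 - k - 2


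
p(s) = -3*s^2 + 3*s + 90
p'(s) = 3 - 6*s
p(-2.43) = 65.00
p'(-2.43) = 17.58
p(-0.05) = 89.84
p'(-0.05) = 3.30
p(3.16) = 69.52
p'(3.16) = -15.96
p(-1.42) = 79.69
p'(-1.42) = 11.52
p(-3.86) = 33.72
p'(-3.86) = 26.16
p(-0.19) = 89.32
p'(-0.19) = 4.14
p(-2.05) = 71.24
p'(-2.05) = 15.30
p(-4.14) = 26.16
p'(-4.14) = 27.84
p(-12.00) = -378.00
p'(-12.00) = 75.00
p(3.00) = 72.00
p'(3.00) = -15.00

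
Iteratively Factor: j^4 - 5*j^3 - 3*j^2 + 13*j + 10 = (j - 2)*(j^3 - 3*j^2 - 9*j - 5) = (j - 2)*(j + 1)*(j^2 - 4*j - 5) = (j - 2)*(j + 1)^2*(j - 5)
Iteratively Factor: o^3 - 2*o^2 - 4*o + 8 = (o - 2)*(o^2 - 4) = (o - 2)^2*(o + 2)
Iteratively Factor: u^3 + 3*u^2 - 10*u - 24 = (u - 3)*(u^2 + 6*u + 8) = (u - 3)*(u + 4)*(u + 2)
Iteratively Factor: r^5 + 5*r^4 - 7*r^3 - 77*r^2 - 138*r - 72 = (r + 3)*(r^4 + 2*r^3 - 13*r^2 - 38*r - 24) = (r + 2)*(r + 3)*(r^3 - 13*r - 12) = (r - 4)*(r + 2)*(r + 3)*(r^2 + 4*r + 3) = (r - 4)*(r + 2)*(r + 3)^2*(r + 1)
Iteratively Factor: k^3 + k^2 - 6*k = (k + 3)*(k^2 - 2*k) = k*(k + 3)*(k - 2)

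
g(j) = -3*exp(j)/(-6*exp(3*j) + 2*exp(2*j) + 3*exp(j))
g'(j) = -3*exp(j)/(-6*exp(3*j) + 2*exp(2*j) + 3*exp(j)) - 3*(18*exp(3*j) - 4*exp(2*j) - 3*exp(j))*exp(j)/(-6*exp(3*j) + 2*exp(2*j) + 3*exp(j))^2 = (6 - 36*exp(j))*exp(j)/(-6*exp(2*j) + 2*exp(j) + 3)^2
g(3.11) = 0.00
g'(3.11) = -0.00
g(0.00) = 3.00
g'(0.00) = -30.00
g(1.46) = 0.03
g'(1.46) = -0.06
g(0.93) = 0.10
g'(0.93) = -0.23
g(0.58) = 0.24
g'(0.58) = -0.66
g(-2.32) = -0.96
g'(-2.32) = 0.02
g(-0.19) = -5.45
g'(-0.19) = -64.81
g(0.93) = 0.10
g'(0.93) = -0.23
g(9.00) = 0.00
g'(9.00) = 0.00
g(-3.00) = -0.97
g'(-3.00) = 0.02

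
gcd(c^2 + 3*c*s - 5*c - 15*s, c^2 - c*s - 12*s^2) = c + 3*s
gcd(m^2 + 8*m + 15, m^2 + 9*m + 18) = m + 3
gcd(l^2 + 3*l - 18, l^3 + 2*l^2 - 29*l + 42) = l - 3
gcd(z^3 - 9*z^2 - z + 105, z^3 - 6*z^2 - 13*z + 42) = z^2 - 4*z - 21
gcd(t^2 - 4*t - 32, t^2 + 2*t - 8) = t + 4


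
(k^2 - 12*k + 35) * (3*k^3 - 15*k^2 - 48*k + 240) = 3*k^5 - 51*k^4 + 237*k^3 + 291*k^2 - 4560*k + 8400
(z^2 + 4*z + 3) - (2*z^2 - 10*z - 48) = -z^2 + 14*z + 51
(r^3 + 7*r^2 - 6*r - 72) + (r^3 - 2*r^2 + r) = 2*r^3 + 5*r^2 - 5*r - 72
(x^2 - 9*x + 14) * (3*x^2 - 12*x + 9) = 3*x^4 - 39*x^3 + 159*x^2 - 249*x + 126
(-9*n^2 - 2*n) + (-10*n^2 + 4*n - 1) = -19*n^2 + 2*n - 1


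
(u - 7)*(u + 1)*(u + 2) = u^3 - 4*u^2 - 19*u - 14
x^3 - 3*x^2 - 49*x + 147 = (x - 7)*(x - 3)*(x + 7)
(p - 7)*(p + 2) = p^2 - 5*p - 14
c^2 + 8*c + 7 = (c + 1)*(c + 7)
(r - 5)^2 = r^2 - 10*r + 25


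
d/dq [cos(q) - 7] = -sin(q)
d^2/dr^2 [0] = 0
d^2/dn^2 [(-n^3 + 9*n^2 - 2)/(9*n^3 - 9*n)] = 2*(9*n^6 - 3*n^5 + 15*n^4 - n^3 + 6*n^2 - 2)/(9*n^3*(n^6 - 3*n^4 + 3*n^2 - 1))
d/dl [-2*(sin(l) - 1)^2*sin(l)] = 2*(1 - 3*sin(l))*(sin(l) - 1)*cos(l)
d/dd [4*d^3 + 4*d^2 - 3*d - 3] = 12*d^2 + 8*d - 3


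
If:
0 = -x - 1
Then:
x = -1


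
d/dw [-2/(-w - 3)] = -2/(w + 3)^2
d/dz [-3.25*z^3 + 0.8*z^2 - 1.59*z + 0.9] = -9.75*z^2 + 1.6*z - 1.59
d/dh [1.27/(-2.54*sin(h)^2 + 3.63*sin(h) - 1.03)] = (6.4516*sin(h) - 4.6101)*cos(h)/(2.54*sin(h)^2 - 3.63*sin(h) + 1.03)^2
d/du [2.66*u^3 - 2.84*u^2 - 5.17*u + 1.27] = 7.98*u^2 - 5.68*u - 5.17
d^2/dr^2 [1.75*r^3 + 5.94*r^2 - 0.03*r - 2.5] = 10.5*r + 11.88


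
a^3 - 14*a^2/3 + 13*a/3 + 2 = (a - 3)*(a - 2)*(a + 1/3)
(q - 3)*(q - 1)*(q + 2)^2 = q^4 - 9*q^2 - 4*q + 12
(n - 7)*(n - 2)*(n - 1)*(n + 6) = n^4 - 4*n^3 - 37*n^2 + 124*n - 84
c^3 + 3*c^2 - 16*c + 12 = (c - 2)*(c - 1)*(c + 6)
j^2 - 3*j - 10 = (j - 5)*(j + 2)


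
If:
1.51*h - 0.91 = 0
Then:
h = 0.60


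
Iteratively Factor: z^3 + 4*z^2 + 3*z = (z)*(z^2 + 4*z + 3) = z*(z + 3)*(z + 1)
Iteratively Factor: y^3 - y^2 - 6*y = (y + 2)*(y^2 - 3*y) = y*(y + 2)*(y - 3)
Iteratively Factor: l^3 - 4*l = (l + 2)*(l^2 - 2*l) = (l - 2)*(l + 2)*(l)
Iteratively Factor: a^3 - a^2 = (a - 1)*(a^2) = a*(a - 1)*(a)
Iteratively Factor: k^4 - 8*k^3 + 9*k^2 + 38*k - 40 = (k - 4)*(k^3 - 4*k^2 - 7*k + 10) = (k - 4)*(k - 1)*(k^2 - 3*k - 10) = (k - 4)*(k - 1)*(k + 2)*(k - 5)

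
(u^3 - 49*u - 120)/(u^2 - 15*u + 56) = (u^2 + 8*u + 15)/(u - 7)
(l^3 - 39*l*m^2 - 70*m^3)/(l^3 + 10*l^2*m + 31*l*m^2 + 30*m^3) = (l - 7*m)/(l + 3*m)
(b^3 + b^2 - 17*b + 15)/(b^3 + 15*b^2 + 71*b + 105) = (b^2 - 4*b + 3)/(b^2 + 10*b + 21)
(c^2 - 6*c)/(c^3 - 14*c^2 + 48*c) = 1/(c - 8)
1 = 1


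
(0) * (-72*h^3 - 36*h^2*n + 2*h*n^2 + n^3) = 0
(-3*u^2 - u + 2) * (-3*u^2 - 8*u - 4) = 9*u^4 + 27*u^3 + 14*u^2 - 12*u - 8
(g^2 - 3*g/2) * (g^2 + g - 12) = g^4 - g^3/2 - 27*g^2/2 + 18*g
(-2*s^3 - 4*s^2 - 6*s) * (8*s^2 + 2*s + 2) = -16*s^5 - 36*s^4 - 60*s^3 - 20*s^2 - 12*s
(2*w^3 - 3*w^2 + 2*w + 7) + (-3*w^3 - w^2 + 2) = -w^3 - 4*w^2 + 2*w + 9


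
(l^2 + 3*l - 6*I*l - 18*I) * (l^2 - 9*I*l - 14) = l^4 + 3*l^3 - 15*I*l^3 - 68*l^2 - 45*I*l^2 - 204*l + 84*I*l + 252*I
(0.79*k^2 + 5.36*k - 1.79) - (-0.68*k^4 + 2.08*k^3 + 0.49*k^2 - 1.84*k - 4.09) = 0.68*k^4 - 2.08*k^3 + 0.3*k^2 + 7.2*k + 2.3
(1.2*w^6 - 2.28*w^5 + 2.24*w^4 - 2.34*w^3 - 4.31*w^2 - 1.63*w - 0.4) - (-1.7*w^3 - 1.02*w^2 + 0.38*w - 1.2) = 1.2*w^6 - 2.28*w^5 + 2.24*w^4 - 0.64*w^3 - 3.29*w^2 - 2.01*w + 0.8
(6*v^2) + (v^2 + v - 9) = 7*v^2 + v - 9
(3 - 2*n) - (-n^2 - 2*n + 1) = n^2 + 2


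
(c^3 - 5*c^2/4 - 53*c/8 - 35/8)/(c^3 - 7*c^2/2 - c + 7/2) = (c + 5/4)/(c - 1)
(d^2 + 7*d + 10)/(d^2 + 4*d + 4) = (d + 5)/(d + 2)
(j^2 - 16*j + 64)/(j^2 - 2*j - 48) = (j - 8)/(j + 6)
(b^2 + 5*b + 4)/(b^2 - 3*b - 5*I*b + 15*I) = (b^2 + 5*b + 4)/(b^2 - 3*b - 5*I*b + 15*I)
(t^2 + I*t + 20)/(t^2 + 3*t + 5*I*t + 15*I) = (t - 4*I)/(t + 3)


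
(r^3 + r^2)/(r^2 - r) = r*(r + 1)/(r - 1)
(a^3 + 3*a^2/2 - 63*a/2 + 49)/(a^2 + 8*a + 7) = (a^2 - 11*a/2 + 7)/(a + 1)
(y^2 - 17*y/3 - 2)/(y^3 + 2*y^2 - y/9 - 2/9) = 3*(y - 6)/(3*y^2 + 5*y - 2)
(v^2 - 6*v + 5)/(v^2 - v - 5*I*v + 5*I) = (v - 5)/(v - 5*I)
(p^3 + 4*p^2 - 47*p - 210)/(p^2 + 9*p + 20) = (p^2 - p - 42)/(p + 4)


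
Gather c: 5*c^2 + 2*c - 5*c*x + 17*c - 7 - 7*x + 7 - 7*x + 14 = 5*c^2 + c*(19 - 5*x) - 14*x + 14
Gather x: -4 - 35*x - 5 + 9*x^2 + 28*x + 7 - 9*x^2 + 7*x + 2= 0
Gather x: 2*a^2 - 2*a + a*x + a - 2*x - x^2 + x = 2*a^2 - a - x^2 + x*(a - 1)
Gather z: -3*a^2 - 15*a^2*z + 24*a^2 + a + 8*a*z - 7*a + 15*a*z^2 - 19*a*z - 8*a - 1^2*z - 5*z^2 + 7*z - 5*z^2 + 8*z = 21*a^2 - 14*a + z^2*(15*a - 10) + z*(-15*a^2 - 11*a + 14)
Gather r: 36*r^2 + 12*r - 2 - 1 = 36*r^2 + 12*r - 3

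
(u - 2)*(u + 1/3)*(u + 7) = u^3 + 16*u^2/3 - 37*u/3 - 14/3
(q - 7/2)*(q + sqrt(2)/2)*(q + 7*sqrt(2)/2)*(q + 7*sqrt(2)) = q^4 - 7*q^3/2 + 11*sqrt(2)*q^3 - 77*sqrt(2)*q^2/2 + 119*q^2/2 - 833*q/4 + 49*sqrt(2)*q/2 - 343*sqrt(2)/4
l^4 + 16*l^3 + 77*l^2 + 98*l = l*(l + 2)*(l + 7)^2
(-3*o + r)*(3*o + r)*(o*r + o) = -9*o^3*r - 9*o^3 + o*r^3 + o*r^2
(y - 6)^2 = y^2 - 12*y + 36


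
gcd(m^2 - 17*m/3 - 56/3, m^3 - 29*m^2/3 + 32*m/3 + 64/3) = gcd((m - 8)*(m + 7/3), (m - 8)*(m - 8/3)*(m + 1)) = m - 8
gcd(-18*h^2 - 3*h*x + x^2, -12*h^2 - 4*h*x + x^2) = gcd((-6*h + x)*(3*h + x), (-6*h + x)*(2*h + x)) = -6*h + x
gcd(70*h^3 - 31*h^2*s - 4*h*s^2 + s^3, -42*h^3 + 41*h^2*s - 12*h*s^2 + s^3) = 14*h^2 - 9*h*s + s^2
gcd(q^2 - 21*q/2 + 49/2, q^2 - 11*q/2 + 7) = q - 7/2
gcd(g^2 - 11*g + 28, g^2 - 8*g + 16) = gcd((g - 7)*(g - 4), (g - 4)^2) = g - 4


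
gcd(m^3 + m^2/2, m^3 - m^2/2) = m^2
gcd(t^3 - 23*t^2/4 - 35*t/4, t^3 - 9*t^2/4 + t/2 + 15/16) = 1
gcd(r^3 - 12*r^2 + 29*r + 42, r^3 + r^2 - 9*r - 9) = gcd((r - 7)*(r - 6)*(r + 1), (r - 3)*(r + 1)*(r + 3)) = r + 1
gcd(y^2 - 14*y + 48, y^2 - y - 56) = y - 8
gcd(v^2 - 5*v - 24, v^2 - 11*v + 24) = v - 8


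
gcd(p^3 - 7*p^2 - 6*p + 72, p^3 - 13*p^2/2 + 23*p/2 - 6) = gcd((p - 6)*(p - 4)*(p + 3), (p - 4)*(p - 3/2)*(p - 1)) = p - 4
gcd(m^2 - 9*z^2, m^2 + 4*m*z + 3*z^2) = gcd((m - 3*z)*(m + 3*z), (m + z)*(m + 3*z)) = m + 3*z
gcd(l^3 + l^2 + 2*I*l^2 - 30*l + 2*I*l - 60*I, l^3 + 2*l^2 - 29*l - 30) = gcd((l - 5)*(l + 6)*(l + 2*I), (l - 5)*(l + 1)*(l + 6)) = l^2 + l - 30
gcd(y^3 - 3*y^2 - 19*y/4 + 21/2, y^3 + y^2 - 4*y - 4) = y + 2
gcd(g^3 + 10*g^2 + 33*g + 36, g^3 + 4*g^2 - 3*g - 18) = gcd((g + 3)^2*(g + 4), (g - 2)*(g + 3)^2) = g^2 + 6*g + 9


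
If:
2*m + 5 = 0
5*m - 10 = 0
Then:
No Solution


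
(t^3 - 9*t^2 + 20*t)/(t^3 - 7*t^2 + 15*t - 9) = t*(t^2 - 9*t + 20)/(t^3 - 7*t^2 + 15*t - 9)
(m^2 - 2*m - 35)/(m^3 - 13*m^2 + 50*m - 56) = (m + 5)/(m^2 - 6*m + 8)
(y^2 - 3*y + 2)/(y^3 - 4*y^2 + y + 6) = (y - 1)/(y^2 - 2*y - 3)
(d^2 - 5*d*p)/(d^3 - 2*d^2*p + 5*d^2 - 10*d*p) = (d - 5*p)/(d^2 - 2*d*p + 5*d - 10*p)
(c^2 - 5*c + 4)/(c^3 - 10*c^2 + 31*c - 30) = (c^2 - 5*c + 4)/(c^3 - 10*c^2 + 31*c - 30)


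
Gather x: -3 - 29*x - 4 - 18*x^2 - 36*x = -18*x^2 - 65*x - 7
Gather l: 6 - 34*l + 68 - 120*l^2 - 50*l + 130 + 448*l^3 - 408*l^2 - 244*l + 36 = 448*l^3 - 528*l^2 - 328*l + 240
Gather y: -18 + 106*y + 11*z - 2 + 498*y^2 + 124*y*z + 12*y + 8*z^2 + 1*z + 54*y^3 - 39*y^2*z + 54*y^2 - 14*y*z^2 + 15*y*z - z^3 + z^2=54*y^3 + y^2*(552 - 39*z) + y*(-14*z^2 + 139*z + 118) - z^3 + 9*z^2 + 12*z - 20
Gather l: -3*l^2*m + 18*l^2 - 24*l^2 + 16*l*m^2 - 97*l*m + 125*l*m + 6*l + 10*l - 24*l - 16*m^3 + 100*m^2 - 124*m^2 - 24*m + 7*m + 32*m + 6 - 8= l^2*(-3*m - 6) + l*(16*m^2 + 28*m - 8) - 16*m^3 - 24*m^2 + 15*m - 2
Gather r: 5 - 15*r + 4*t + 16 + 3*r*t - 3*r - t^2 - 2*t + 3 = r*(3*t - 18) - t^2 + 2*t + 24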